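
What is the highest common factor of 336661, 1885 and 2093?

gcd(336661, 1885): 336661 = 178·1885 + 1131; 1885 = 1·1131 + 754; 1131 = 1·754 + 377; 754 = 2·377 + 0 → 377
gcd(377, 2093): 2093 = 5·377 + 208; 377 = 1·208 + 169; 208 = 1·169 + 39; 169 = 4·39 + 13; 39 = 3·13 + 0 → 13

13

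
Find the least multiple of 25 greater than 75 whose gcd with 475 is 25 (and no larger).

475 = 25·19. Any m with gcd(m, 475) = 25 is a multiple of 25, say 25s, with s coprime to 19.
Need s > 75/25, so s ≥ 4. First s ≥ 4 with gcd(s, 19) = 1 is s = 4. Thus m = 25·4 = 100.

100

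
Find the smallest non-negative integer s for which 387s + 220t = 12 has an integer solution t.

116

Reduce mod 220: 387s ≡ 12 (mod 220). With g = gcd(387, 220) = 1 dividing 12, divide through: 387s ≡ 12 (mod 220).
Since gcd(387, 220) = 1, s ≡ 12·(387)⁻¹ ≡ 116 (mod 220). Smallest non-negative: 116.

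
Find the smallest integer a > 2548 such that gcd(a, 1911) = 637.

3185

1911 = 637·3. Any a with gcd(a, 1911) = 637 is a multiple of 637, say 637s, with s coprime to 3.
Need s > 2548/637, so s ≥ 5. First s ≥ 5 with gcd(s, 3) = 1 is s = 5. Thus a = 637·5 = 3185.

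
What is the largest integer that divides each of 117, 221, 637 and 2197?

gcd(117, 221): 221 = 1·117 + 104; 117 = 1·104 + 13; 104 = 8·13 + 0 → 13
gcd(13, 637): 637 = 49·13 + 0 → 13
gcd(13, 2197): 2197 = 169·13 + 0 → 13

13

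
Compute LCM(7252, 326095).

48262060

gcd first: 326095 = 44·7252 + 7007; 7252 = 1·7007 + 245; 7007 = 28·245 + 147; 245 = 1·147 + 98; 147 = 1·98 + 49; 98 = 2·49 + 0 → gcd = 49
lcm = 7252·326095/gcd = 2364840940/49 = 48262060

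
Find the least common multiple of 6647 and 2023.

46529

6647 = 17² · 23; 2023 = 7 · 17²
max exponents: 7 · 17² · 23 = 46529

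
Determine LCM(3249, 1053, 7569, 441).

15664900797

3249 = 3² · 19²; 1053 = 3⁴ · 13; 7569 = 3² · 29²; 441 = 3² · 7²
lcm takes max exponent of each prime: 3⁴ · 7² · 13 · 19² · 29² = 15664900797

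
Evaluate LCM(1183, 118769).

20071961

gcd first: 118769 = 100·1183 + 469; 1183 = 2·469 + 245; 469 = 1·245 + 224; 245 = 1·224 + 21; 224 = 10·21 + 14; 21 = 1·14 + 7; 14 = 2·7 + 0 → gcd = 7
lcm = 1183·118769/gcd = 140503727/7 = 20071961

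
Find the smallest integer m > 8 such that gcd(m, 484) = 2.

484 = 2·242. Any m with gcd(m, 484) = 2 is a multiple of 2, say 2s, with s coprime to 242.
Need s > 8/2, so s ≥ 5. First s ≥ 5 with gcd(s, 242) = 1 is s = 5. Thus m = 2·5 = 10.

10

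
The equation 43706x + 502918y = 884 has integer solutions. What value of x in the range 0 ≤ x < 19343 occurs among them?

Reduce mod 502918: 43706x ≡ 884 (mod 502918). With g = gcd(43706, 502918) = 26 dividing 884, divide through: 1681x ≡ 34 (mod 19343).
Since gcd(1681, 19343) = 1, x ≡ 34·(1681)⁻¹ ≡ 9217 (mod 19343). Smallest non-negative: 9217.

9217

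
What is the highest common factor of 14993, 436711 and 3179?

gcd(14993, 436711): 436711 = 29·14993 + 1914; 14993 = 7·1914 + 1595; 1914 = 1·1595 + 319; 1595 = 5·319 + 0 → 319
gcd(319, 3179): 3179 = 9·319 + 308; 319 = 1·308 + 11; 308 = 28·11 + 0 → 11

11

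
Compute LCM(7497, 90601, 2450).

7497 = 3² · 7² · 17; 90601 = 7² · 43²; 2450 = 2 · 5² · 7²
lcm takes max exponent of each prime: 2 · 3² · 5² · 7² · 17 · 43² = 693097650

693097650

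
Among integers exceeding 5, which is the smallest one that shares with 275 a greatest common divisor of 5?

10

Multiples of 5 above 5: 5·2, 5·3, … . Need the cofactor coprime to 275/5 = 55.
Checking s = 2, 3, … the first with gcd(s, 55) = 1 is s = 2, giving 10.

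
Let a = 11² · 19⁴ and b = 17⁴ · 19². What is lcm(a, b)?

1317029369161

max exponent per prime: 11² · 17⁴ · 19⁴ = 1317029369161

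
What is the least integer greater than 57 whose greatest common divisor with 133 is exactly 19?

76

Multiples of 19 above 57: 19·4, 19·5, … . Need the cofactor coprime to 133/19 = 7.
Checking s = 4, 5, … the first with gcd(s, 7) = 1 is s = 4, giving 76.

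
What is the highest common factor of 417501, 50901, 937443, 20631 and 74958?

417501 = 3³ · 7 · 47²; 50901 = 3 · 19² · 47; 937443 = 3 · 13² · 43²; 20631 = 3 · 13 · 23²; 74958 = 2 · 3 · 13 · 31²
gcd takes min exponent of each prime: 3 = 3

3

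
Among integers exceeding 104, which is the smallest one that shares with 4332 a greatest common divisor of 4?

112

gcd(k, 4332) = 4 forces 4 | k; write k = 4s. Then gcd(4s, 4·1083) = 4·gcd(s, 1083), so need gcd(s, 1083) = 1.
4s > 104 gives s ≥ 27. The least s ≥ 27 coprime to 1083 is 28, so k = 4·28 = 112.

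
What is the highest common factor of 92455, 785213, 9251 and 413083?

11

gcd(92455, 785213): 785213 = 8·92455 + 45573; 92455 = 2·45573 + 1309; 45573 = 34·1309 + 1067; 1309 = 1·1067 + 242; 1067 = 4·242 + 99; 242 = 2·99 + 44; 99 = 2·44 + 11; 44 = 4·11 + 0 → 11
gcd(11, 9251): 9251 = 841·11 + 0 → 11
gcd(11, 413083): 413083 = 37553·11 + 0 → 11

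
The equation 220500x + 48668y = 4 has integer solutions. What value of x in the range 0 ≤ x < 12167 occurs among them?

Reduce mod 48668: 220500x ≡ 4 (mod 48668). With g = gcd(220500, 48668) = 4 dividing 4, divide through: 55125x ≡ 1 (mod 12167).
Since gcd(55125, 12167) = 1, x ≡ 1·(55125)⁻¹ ≡ 8828 (mod 12167). Smallest non-negative: 8828.

8828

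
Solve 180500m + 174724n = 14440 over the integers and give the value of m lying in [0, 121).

63

Euclid: 180500 = 1·174724 + 5776; 174724 = 30·5776 + 1444; 5776 = 4·1444 + 0 → gcd = 1444; 14440 = 1444·10.
Back-substitution yields 180500·(-30) + 174724·(31) = 1444, so one solution is m = -30·10 = -300, n = 31·10 = 310.
Solutions in m differ by 174724/1444 = 121; the one in [0, 121) is -300 mod 121 = 63.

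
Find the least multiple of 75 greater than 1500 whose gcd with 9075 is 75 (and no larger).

9075 = 75·121. Any k with gcd(k, 9075) = 75 is a multiple of 75, say 75s, with s coprime to 121.
Need s > 1500/75, so s ≥ 21. First s ≥ 21 with gcd(s, 121) = 1 is s = 21. Thus k = 75·21 = 1575.

1575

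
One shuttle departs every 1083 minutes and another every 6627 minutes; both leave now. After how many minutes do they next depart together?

1083 = 3 · 19²; 6627 = 3 · 47²
max exponents: 3 · 19² · 47² = 2392347

2392347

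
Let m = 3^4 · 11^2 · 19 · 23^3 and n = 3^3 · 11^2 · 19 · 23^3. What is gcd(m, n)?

min exponent per shared prime: 3^3 · 11^2 · 19 · 23^3 = 755242191

755242191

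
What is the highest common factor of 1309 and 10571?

11

1309 = 7 · 11 · 17
10571 = 11 · 31²
Common: 11 = 11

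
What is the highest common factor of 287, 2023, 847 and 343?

gcd(287, 2023): 2023 = 7·287 + 14; 287 = 20·14 + 7; 14 = 2·7 + 0 → 7
gcd(7, 847): 847 = 121·7 + 0 → 7
gcd(7, 343): 343 = 49·7 + 0 → 7

7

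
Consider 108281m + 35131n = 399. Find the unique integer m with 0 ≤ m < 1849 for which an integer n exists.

1691

gcd(108281, 35131) = 19 (Euclid: 108281 = 3·35131 + 2888; 35131 = 12·2888 + 475; 2888 = 6·475 + 38; 475 = 12·38 + 19; 38 = 2·19 + 0), and 19 | 399.
Extended Euclid: 108281·(-888) + 35131·(2737) = 19. Scale by 21: m₀ = -18648.
General solution m = m₀ + 1849t; reducing mod 1849 gives m = 1691 (and n = -5212).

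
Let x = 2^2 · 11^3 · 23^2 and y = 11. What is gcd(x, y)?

11

min exponent per shared prime: 11 = 11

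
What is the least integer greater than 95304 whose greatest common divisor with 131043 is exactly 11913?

131043 = 11913·11. Any x with gcd(x, 131043) = 11913 is a multiple of 11913, say 11913s, with s coprime to 11.
Need s > 95304/11913, so s ≥ 9. First s ≥ 9 with gcd(s, 11) = 1 is s = 9. Thus x = 11913·9 = 107217.

107217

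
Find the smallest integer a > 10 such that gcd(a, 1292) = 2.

14

gcd(a, 1292) = 2 forces 2 | a; write a = 2s. Then gcd(2s, 2·646) = 2·gcd(s, 646), so need gcd(s, 646) = 1.
2s > 10 gives s ≥ 6. The least s ≥ 6 coprime to 646 is 7, so a = 2·7 = 14.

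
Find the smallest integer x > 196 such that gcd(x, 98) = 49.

245

Multiples of 49 above 196: 49·5, 49·6, … . Need the cofactor coprime to 98/49 = 2.
Checking s = 5, 6, … the first with gcd(s, 2) = 1 is s = 5, giving 245.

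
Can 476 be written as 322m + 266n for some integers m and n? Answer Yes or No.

By Bézout, 322m + 266n = 476 has integer solutions iff gcd(322, 266) | 476.
Euclid: 322 = 1·266 + 56; 266 = 4·56 + 42; 56 = 1·42 + 14; 42 = 3·14 + 0. gcd = 14; 476 mod 14 = 0. Yes.

Yes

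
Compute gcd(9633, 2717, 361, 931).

gcd(9633, 2717): 9633 = 3·2717 + 1482; 2717 = 1·1482 + 1235; 1482 = 1·1235 + 247; 1235 = 5·247 + 0 → 247
gcd(247, 361): 361 = 1·247 + 114; 247 = 2·114 + 19; 114 = 6·19 + 0 → 19
gcd(19, 931): 931 = 49·19 + 0 → 19

19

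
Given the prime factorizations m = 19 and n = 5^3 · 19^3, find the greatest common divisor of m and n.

min exponent per shared prime: 19 = 19

19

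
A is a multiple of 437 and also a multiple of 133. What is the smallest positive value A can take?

437 = 19 · 23; 133 = 7 · 19
max exponents: 7 · 19 · 23 = 3059

3059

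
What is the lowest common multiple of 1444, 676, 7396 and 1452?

lcm(1444, 676) = 1444·676/gcd = 976144/4 = 244036
lcm(244036, 7396) = 244036·7396/gcd = 1804890256/4 = 451222564
lcm(451222564, 1452) = 451222564·1452/gcd = 655175162928/4 = 163793790732

163793790732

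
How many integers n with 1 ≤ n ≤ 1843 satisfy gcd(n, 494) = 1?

806

494 = 2·13·19. Inclusion–exclusion on these primes:
1843 − ⌊1843/2⌋ − ⌊1843/13⌋ − ⌊1843/19⌋ + ⌊1843/26⌋ + ⌊1843/38⌋ + ⌊1843/247⌋ − ⌊1843/494⌋ = 806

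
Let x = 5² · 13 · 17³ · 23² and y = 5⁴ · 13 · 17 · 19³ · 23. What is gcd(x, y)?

min exponent per shared prime: 5² · 13 · 17 · 23 = 127075

127075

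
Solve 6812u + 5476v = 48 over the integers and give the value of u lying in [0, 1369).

gcd(6812, 5476) = 4 (Euclid: 6812 = 1·5476 + 1336; 5476 = 4·1336 + 132; 1336 = 10·132 + 16; 132 = 8·16 + 4; 16 = 4·4 + 0), and 4 | 48.
Extended Euclid: 6812·(-332) + 5476·(413) = 4. Scale by 12: u₀ = -3984.
General solution u = u₀ + 1369t; reducing mod 1369 gives u = 123 (and v = -153).

123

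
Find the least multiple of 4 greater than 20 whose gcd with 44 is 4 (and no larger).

gcd(a, 44) = 4 forces 4 | a; write a = 4s. Then gcd(4s, 4·11) = 4·gcd(s, 11), so need gcd(s, 11) = 1.
4s > 20 gives s ≥ 6. The least s ≥ 6 coprime to 11 is 6, so a = 4·6 = 24.

24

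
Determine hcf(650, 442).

26

650 = 2 · 5² · 13
442 = 2 · 13 · 17
Common: 2 · 13 = 26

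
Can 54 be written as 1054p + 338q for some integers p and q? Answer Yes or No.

Yes

By Bézout, 1054p + 338q = 54 has integer solutions iff gcd(1054, 338) | 54.
Euclid: 1054 = 3·338 + 40; 338 = 8·40 + 18; 40 = 2·18 + 4; 18 = 4·4 + 2; 4 = 2·2 + 0. gcd = 2; 54 mod 2 = 0. Yes.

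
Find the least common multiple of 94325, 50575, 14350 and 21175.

94325 = 5² · 7³ · 11; 50575 = 5² · 7 · 17²; 14350 = 2 · 5² · 7 · 41; 21175 = 5² · 7 · 11²
lcm takes max exponent of each prime: 2 · 5² · 7³ · 11² · 17² · 41 = 24588452350

24588452350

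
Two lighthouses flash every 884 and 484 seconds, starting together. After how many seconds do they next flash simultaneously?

106964

884 = 2² · 13 · 17; 484 = 2² · 11²
max exponents: 2² · 11² · 13 · 17 = 106964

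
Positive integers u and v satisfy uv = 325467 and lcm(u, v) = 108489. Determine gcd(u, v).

gcd·lcm = product, so gcd = 325467/108489 = 3.

3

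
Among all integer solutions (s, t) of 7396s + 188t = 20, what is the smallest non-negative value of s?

Euclid: 7396 = 39·188 + 64; 188 = 2·64 + 60; 64 = 1·60 + 4; 60 = 15·4 + 0 → gcd = 4; 20 = 4·5.
Back-substitution yields 7396·(3) + 188·(-118) = 4, so one solution is s = 3·5 = 15, t = -118·5 = -590.
Solutions in s differ by 188/4 = 47; the one in [0, 47) is 15 mod 47 = 15.

15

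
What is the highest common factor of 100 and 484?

4

100 = 2² · 5²
484 = 2² · 11²
Common: 2² = 4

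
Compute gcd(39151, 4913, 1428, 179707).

17

gcd(39151, 4913): 39151 = 7·4913 + 4760; 4913 = 1·4760 + 153; 4760 = 31·153 + 17; 153 = 9·17 + 0 → 17
gcd(17, 1428): 1428 = 84·17 + 0 → 17
gcd(17, 179707): 179707 = 10571·17 + 0 → 17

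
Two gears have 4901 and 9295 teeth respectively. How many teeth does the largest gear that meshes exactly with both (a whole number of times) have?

169

4901 = 13² · 29
9295 = 5 · 11 · 13²
Common: 13² = 169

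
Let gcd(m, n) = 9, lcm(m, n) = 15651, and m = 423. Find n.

m·n = gcd·lcm = 9·15651 = 140859, so n = 140859/423 = 333.

333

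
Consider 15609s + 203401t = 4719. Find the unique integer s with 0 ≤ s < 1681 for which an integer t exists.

1134

gcd(15609, 203401) = 121 (Euclid: 203401 = 13·15609 + 484; 15609 = 32·484 + 121; 484 = 4·121 + 0), and 121 | 4719.
Extended Euclid: 15609·(417) + 203401·(-32) = 121. Scale by 39: s₀ = 16263.
General solution s = s₀ + 1681k; reducing mod 1681 gives s = 1134 (and t = -87).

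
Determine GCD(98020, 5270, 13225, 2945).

gcd(98020, 5270): 98020 = 18·5270 + 3160; 5270 = 1·3160 + 2110; 3160 = 1·2110 + 1050; 2110 = 2·1050 + 10; 1050 = 105·10 + 0 → 10
gcd(10, 13225): 13225 = 1322·10 + 5; 10 = 2·5 + 0 → 5
gcd(5, 2945): 2945 = 589·5 + 0 → 5

5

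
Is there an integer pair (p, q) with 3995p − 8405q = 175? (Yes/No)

Yes

gcd(3995, 8405): 8405 = 2·3995 + 415; 3995 = 9·415 + 260; 415 = 1·260 + 155; 260 = 1·155 + 105; 155 = 1·105 + 50; 105 = 2·50 + 5; 50 = 10·5 + 0 → 5
5 divides 175, so a solution exists.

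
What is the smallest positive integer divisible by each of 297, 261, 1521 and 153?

24745149

lcm(297, 261) = 297·261/gcd = 77517/9 = 8613
lcm(8613, 1521) = 8613·1521/gcd = 13100373/9 = 1455597
lcm(1455597, 153) = 1455597·153/gcd = 222706341/9 = 24745149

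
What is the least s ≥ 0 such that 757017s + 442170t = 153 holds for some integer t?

Euclid: 757017 = 1·442170 + 314847; 442170 = 1·314847 + 127323; 314847 = 2·127323 + 60201; 127323 = 2·60201 + 6921; 60201 = 8·6921 + 4833; 6921 = 1·4833 + 2088; 4833 = 2·2088 + 657; 2088 = 3·657 + 117; 657 = 5·117 + 72; 117 = 1·72 + 45; 72 = 1·45 + 27; 45 = 1·27 + 18; 27 = 1·18 + 9; 18 = 2·9 + 0 → gcd = 9; 153 = 9·17.
Back-substitution yields 757017·(18847) + 442170·(-32267) = 9, so one solution is s = 18847·17 = 320399, t = -32267·17 = -548539.
Solutions in s differ by 442170/9 = 49130; the one in [0, 49130) is 320399 mod 49130 = 25619.

25619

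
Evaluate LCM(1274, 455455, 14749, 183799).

93496713310

1274 = 2 · 7² · 13; 455455 = 5 · 7² · 11 · 13²; 14749 = 7³ · 43; 183799 = 7² · 11² · 31
lcm takes max exponent of each prime: 2 · 5 · 7³ · 11² · 13² · 31 · 43 = 93496713310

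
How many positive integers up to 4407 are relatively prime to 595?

2844

595 = 5·7·17. Inclusion–exclusion on these primes:
4407 − ⌊4407/5⌋ − ⌊4407/7⌋ − ⌊4407/17⌋ + ⌊4407/35⌋ + ⌊4407/85⌋ + ⌊4407/119⌋ − ⌊4407/595⌋ = 2844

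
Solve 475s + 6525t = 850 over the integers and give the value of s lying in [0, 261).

gcd(475, 6525) = 25 (Euclid: 6525 = 13·475 + 350; 475 = 1·350 + 125; 350 = 2·125 + 100; 125 = 1·100 + 25; 100 = 4·25 + 0), and 25 | 850.
Extended Euclid: 475·(55) + 6525·(-4) = 25. Scale by 34: s₀ = 1870.
General solution s = s₀ + 261k; reducing mod 261 gives s = 43 (and t = -3).

43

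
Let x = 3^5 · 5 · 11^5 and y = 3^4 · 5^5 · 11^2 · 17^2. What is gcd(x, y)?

min exponent per shared prime: 3^4 · 5 · 11^2 = 49005

49005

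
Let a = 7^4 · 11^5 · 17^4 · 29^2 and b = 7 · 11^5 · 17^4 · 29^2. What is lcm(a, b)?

27161094537726611

max exponent per prime: 7^4 · 11^5 · 17^4 · 29^2 = 27161094537726611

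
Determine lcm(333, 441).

333 = 3² · 37; 441 = 3² · 7²
max exponents: 3² · 7² · 37 = 16317

16317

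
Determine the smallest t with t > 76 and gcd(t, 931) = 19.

95

Multiples of 19 above 76: 19·5, 19·6, … . Need the cofactor coprime to 931/19 = 49.
Checking s = 5, 6, … the first with gcd(s, 49) = 1 is s = 5, giving 95.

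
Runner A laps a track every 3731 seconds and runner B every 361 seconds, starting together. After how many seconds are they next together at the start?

1346891

gcd first: 3731 = 10·361 + 121; 361 = 2·121 + 119; 121 = 1·119 + 2; 119 = 59·2 + 1; 2 = 2·1 + 0 → gcd = 1
lcm = 3731·361/gcd = 1346891/1 = 1346891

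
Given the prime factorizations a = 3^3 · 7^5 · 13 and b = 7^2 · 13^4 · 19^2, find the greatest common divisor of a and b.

637

min exponent per shared prime: 7^2 · 13 = 637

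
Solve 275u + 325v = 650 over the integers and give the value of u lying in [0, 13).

0

Euclid: 325 = 1·275 + 50; 275 = 5·50 + 25; 50 = 2·25 + 0 → gcd = 25; 650 = 25·26.
Back-substitution yields 275·(6) + 325·(-5) = 25, so one solution is u = 6·26 = 156, v = -5·26 = -130.
Solutions in u differ by 325/25 = 13; the one in [0, 13) is 156 mod 13 = 0.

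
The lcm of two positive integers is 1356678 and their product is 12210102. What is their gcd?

gcd·lcm = product, so gcd = 12210102/1356678 = 9.

9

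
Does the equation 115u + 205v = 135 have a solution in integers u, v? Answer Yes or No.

gcd(115, 205): 205 = 1·115 + 90; 115 = 1·90 + 25; 90 = 3·25 + 15; 25 = 1·15 + 10; 15 = 1·10 + 5; 10 = 2·5 + 0 → 5
5 divides 135, so a solution exists.

Yes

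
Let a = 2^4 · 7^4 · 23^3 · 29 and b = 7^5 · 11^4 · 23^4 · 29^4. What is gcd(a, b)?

min exponent per shared prime: 7^4 · 23^3 · 29 = 847176043

847176043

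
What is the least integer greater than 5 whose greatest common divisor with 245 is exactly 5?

10

245 = 5·49. Any k with gcd(k, 245) = 5 is a multiple of 5, say 5s, with s coprime to 49.
Need s > 5/5, so s ≥ 2. First s ≥ 2 with gcd(s, 49) = 1 is s = 2. Thus k = 5·2 = 10.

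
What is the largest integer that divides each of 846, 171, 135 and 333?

gcd(846, 171): 846 = 4·171 + 162; 171 = 1·162 + 9; 162 = 18·9 + 0 → 9
gcd(9, 135): 135 = 15·9 + 0 → 9
gcd(9, 333): 333 = 37·9 + 0 → 9

9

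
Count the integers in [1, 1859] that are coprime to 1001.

Prime factors of 1001: 7, 11, 13. Count integers ≤ 1859 divisible by none of them.
By inclusion–exclusion: 1859 − ⌊1859/7⌋ − ⌊1859/11⌋ − ⌊1859/13⌋ + ⌊1859/77⌋ + ⌊1859/91⌋ + ⌊1859/143⌋ − ⌊1859/1001⌋ = 1338.

1338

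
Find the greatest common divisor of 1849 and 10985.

1

1849 = 43²
10985 = 5 · 13³
Common: 1 = 1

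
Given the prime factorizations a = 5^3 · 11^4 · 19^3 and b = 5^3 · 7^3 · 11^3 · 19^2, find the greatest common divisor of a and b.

min exponent per shared prime: 5^3 · 11^3 · 19^2 = 60061375

60061375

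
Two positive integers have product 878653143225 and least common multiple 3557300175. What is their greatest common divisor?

247

From gcd × lcm = mn: gcd = 878653143225 / 3557300175 = 247.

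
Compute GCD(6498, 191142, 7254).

gcd(6498, 191142): 191142 = 29·6498 + 2700; 6498 = 2·2700 + 1098; 2700 = 2·1098 + 504; 1098 = 2·504 + 90; 504 = 5·90 + 54; 90 = 1·54 + 36; 54 = 1·36 + 18; 36 = 2·18 + 0 → 18
gcd(18, 7254): 7254 = 403·18 + 0 → 18

18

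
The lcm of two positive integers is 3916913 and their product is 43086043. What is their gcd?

11

From gcd × lcm = pq: gcd = 43086043 / 3916913 = 11.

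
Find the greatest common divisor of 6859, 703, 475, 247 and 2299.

19

6859 = 19³; 703 = 19 · 37; 475 = 5² · 19; 247 = 13 · 19; 2299 = 11² · 19
gcd takes min exponent of each prime: 19 = 19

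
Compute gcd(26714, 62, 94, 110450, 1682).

gcd(26714, 62): 26714 = 430·62 + 54; 62 = 1·54 + 8; 54 = 6·8 + 6; 8 = 1·6 + 2; 6 = 3·2 + 0 → 2
gcd(2, 94): 94 = 47·2 + 0 → 2
gcd(2, 110450): 110450 = 55225·2 + 0 → 2
gcd(2, 1682): 1682 = 841·2 + 0 → 2

2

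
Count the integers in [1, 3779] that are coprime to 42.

1080

Prime factors of 42: 2, 3, 7. Count integers ≤ 3779 divisible by none of them.
By inclusion–exclusion: 3779 − ⌊3779/2⌋ − ⌊3779/3⌋ − ⌊3779/7⌋ + ⌊3779/6⌋ + ⌊3779/14⌋ + ⌊3779/21⌋ − ⌊3779/42⌋ = 1080.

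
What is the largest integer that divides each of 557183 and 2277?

Euclid: 557183 = 244·2277 + 1595; 2277 = 1·1595 + 682; 1595 = 2·682 + 231; 682 = 2·231 + 220; 231 = 1·220 + 11; 220 = 20·11 + 0. Last nonzero remainder: 11.

11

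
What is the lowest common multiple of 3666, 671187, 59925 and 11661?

3666 = 2 · 3 · 13 · 47; 671187 = 3 · 11² · 43²; 59925 = 3 · 5² · 17 · 47; 11661 = 3 · 13² · 23
lcm takes max exponent of each prime: 2 · 3 · 5² · 11² · 13² · 17 · 23 · 43² · 47 = 104225709566550

104225709566550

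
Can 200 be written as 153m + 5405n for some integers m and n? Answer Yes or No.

By Bézout, 153m + 5405n = 200 has integer solutions iff gcd(153, 5405) | 200.
Euclid: 5405 = 35·153 + 50; 153 = 3·50 + 3; 50 = 16·3 + 2; 3 = 1·2 + 1; 2 = 2·1 + 0. gcd = 1; 200 mod 1 = 0. Yes.

Yes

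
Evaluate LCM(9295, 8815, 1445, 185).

175227099905

9295 = 5 · 11 · 13²; 8815 = 5 · 41 · 43; 1445 = 5 · 17²; 185 = 5 · 37
lcm takes max exponent of each prime: 5 · 11 · 13² · 17² · 37 · 41 · 43 = 175227099905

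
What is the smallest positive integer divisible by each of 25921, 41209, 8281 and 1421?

3684125809

25921 = 7² · 23²; 41209 = 7² · 29²; 8281 = 7² · 13²; 1421 = 7² · 29
lcm takes max exponent of each prime: 7² · 13² · 23² · 29² = 3684125809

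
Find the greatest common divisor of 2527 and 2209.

1

2527 = 7 · 19²
2209 = 47²
Common: 1 = 1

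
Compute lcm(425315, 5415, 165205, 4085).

425315 = 5 · 11² · 19 · 37; 5415 = 3 · 5 · 19²; 165205 = 5 · 19 · 37 · 47; 4085 = 5 · 19 · 43
lcm takes max exponent of each prime: 3 · 5 · 11² · 19² · 37 · 43 · 47 = 48995012055

48995012055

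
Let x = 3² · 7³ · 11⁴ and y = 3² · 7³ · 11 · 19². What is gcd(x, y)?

33957

min exponent per shared prime: 3² · 7³ · 11 = 33957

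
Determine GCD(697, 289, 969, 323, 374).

697 = 17 · 41; 289 = 17²; 969 = 3 · 17 · 19; 323 = 17 · 19; 374 = 2 · 11 · 17
gcd takes min exponent of each prime: 17 = 17

17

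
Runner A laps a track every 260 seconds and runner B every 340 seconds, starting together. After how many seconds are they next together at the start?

gcd first: 340 = 1·260 + 80; 260 = 3·80 + 20; 80 = 4·20 + 0 → gcd = 20
lcm = 260·340/gcd = 88400/20 = 4420

4420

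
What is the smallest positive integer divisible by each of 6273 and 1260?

878220

gcd first: 6273 = 4·1260 + 1233; 1260 = 1·1233 + 27; 1233 = 45·27 + 18; 27 = 1·18 + 9; 18 = 2·9 + 0 → gcd = 9
lcm = 6273·1260/gcd = 7903980/9 = 878220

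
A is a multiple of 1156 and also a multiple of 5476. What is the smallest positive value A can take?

gcd first: 5476 = 4·1156 + 852; 1156 = 1·852 + 304; 852 = 2·304 + 244; 304 = 1·244 + 60; 244 = 4·60 + 4; 60 = 15·4 + 0 → gcd = 4
lcm = 1156·5476/gcd = 6330256/4 = 1582564

1582564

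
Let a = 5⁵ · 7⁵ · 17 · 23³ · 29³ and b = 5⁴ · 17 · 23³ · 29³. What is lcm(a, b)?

max exponent per prime: 5⁵ · 7⁵ · 17 · 23³ · 29³ = 264951660023115625

264951660023115625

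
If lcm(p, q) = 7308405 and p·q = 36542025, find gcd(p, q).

5

gcd·lcm = product, so gcd = 36542025/7308405 = 5.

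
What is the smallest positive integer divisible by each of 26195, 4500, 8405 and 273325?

33329179435500

lcm(26195, 4500) = 26195·4500/gcd = 117877500/5 = 23575500
lcm(23575500, 8405) = 23575500·8405/gcd = 198152077500/5 = 39630415500
lcm(39630415500, 273325) = 39630415500·273325/gcd = 10831983316537500/325 = 33329179435500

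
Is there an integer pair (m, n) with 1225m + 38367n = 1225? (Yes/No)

Yes

By Bézout, 1225m + 38367n = 1225 has integer solutions iff gcd(1225, 38367) | 1225.
Euclid: 38367 = 31·1225 + 392; 1225 = 3·392 + 49; 392 = 8·49 + 0. gcd = 49; 1225 mod 49 = 0. Yes.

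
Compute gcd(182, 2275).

91

Euclid: 2275 = 12·182 + 91; 182 = 2·91 + 0. Last nonzero remainder: 91.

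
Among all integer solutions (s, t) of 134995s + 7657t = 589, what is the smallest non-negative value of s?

Euclid: 134995 = 17·7657 + 4826; 7657 = 1·4826 + 2831; 4826 = 1·2831 + 1995; 2831 = 1·1995 + 836; 1995 = 2·836 + 323; 836 = 2·323 + 190; 323 = 1·190 + 133; 190 = 1·133 + 57; 133 = 2·57 + 19; 57 = 3·19 + 0 → gcd = 19; 589 = 19·31.
Back-substitution yields 134995·(119) + 7657·(-2098) = 19, so one solution is s = 119·31 = 3689, t = -2098·31 = -65038.
Solutions in s differ by 7657/19 = 403; the one in [0, 403) is 3689 mod 403 = 62.

62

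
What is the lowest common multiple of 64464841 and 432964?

gcd first: 64464841 = 148·432964 + 386169; 432964 = 1·386169 + 46795; 386169 = 8·46795 + 11809; 46795 = 3·11809 + 11368; 11809 = 1·11368 + 441; 11368 = 25·441 + 343; 441 = 1·343 + 98; 343 = 3·98 + 49; 98 = 2·49 + 0 → gcd = 49
lcm = 64464841·432964/gcd = 27910955418724/49 = 569611335076

569611335076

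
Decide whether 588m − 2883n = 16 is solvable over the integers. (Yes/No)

By Bézout, 588m − 2883n = 16 has integer solutions iff gcd(588, 2883) | 16.
Euclid: 2883 = 4·588 + 531; 588 = 1·531 + 57; 531 = 9·57 + 18; 57 = 3·18 + 3; 18 = 6·3 + 0. gcd = 3; 16 mod 3 = 1. No.

No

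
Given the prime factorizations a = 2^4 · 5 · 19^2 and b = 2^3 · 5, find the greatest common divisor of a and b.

min exponent per shared prime: 2^3 · 5 = 40

40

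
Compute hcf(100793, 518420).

Euclid: 518420 = 5·100793 + 14455; 100793 = 6·14455 + 14063; 14455 = 1·14063 + 392; 14063 = 35·392 + 343; 392 = 1·343 + 49; 343 = 7·49 + 0. Last nonzero remainder: 49.

49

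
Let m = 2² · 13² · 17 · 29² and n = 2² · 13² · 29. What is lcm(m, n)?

9664772

max exponent per prime: 2² · 13² · 17 · 29² = 9664772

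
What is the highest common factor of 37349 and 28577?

17

Euclid: 37349 = 1·28577 + 8772; 28577 = 3·8772 + 2261; 8772 = 3·2261 + 1989; 2261 = 1·1989 + 272; 1989 = 7·272 + 85; 272 = 3·85 + 17; 85 = 5·17 + 0. Last nonzero remainder: 17.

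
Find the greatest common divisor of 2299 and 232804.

121

2299 = 11² · 19
232804 = 2² · 11² · 13 · 37
Common: 11² = 121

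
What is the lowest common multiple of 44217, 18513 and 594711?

20796448959

44217 = 3² · 17³; 18513 = 3² · 11² · 17; 594711 = 3² · 13² · 17 · 23
lcm takes max exponent of each prime: 3² · 11² · 13² · 17³ · 23 = 20796448959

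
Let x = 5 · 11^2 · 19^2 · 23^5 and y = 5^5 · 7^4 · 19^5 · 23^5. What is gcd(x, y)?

11617599115

min exponent per shared prime: 5 · 19^2 · 23^5 = 11617599115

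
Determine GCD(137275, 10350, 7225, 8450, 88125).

137275 = 5² · 17² · 19; 10350 = 2 · 3² · 5² · 23; 7225 = 5² · 17²; 8450 = 2 · 5² · 13²; 88125 = 3 · 5⁴ · 47
gcd takes min exponent of each prime: 5² = 25

25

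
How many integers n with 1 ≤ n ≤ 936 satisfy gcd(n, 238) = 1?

377

Prime factors of 238: 2, 7, 17. Count integers ≤ 936 divisible by none of them.
By inclusion–exclusion: 936 − ⌊936/2⌋ − ⌊936/7⌋ − ⌊936/17⌋ + ⌊936/14⌋ + ⌊936/34⌋ + ⌊936/119⌋ − ⌊936/238⌋ = 377.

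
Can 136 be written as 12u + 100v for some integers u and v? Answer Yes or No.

gcd(12, 100): 100 = 8·12 + 4; 12 = 3·4 + 0 → 4
4 divides 136, so a solution exists.

Yes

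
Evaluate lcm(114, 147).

114 = 2 · 3 · 19; 147 = 3 · 7²
max exponents: 2 · 3 · 7² · 19 = 5586

5586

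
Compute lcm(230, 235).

230 = 2 · 5 · 23; 235 = 5 · 47
max exponents: 2 · 5 · 23 · 47 = 10810

10810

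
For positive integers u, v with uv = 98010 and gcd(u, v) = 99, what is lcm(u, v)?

For any two positive integers, gcd × lcm equals their product. Hence lcm = 98010 / 99 = 990.

990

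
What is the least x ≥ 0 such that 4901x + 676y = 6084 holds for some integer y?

gcd(4901, 676) = 169 (Euclid: 4901 = 7·676 + 169; 676 = 4·169 + 0), and 169 | 6084.
Extended Euclid: 4901·(1) + 676·(-7) = 169. Scale by 36: x₀ = 36.
General solution x = x₀ + 4t; reducing mod 4 gives x = 0 (and y = 9).

0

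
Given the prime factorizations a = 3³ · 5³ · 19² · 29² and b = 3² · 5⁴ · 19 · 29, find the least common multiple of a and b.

max exponent per prime: 3³ · 5⁴ · 19² · 29² = 5123266875

5123266875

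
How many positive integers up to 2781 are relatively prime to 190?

1055

190 = 2·5·19. Inclusion–exclusion on these primes:
2781 − ⌊2781/2⌋ − ⌊2781/5⌋ − ⌊2781/19⌋ + ⌊2781/10⌋ + ⌊2781/38⌋ + ⌊2781/95⌋ − ⌊2781/190⌋ = 1055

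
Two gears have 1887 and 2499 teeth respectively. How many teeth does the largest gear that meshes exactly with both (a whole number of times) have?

51

Euclid: 2499 = 1·1887 + 612; 1887 = 3·612 + 51; 612 = 12·51 + 0. Last nonzero remainder: 51.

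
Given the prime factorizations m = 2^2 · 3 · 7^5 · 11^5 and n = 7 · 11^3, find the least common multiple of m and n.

32481409884

max exponent per prime: 2^2 · 3 · 7^5 · 11^5 = 32481409884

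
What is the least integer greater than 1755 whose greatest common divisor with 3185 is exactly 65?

Multiples of 65 above 1755: 65·28, 65·29, … . Need the cofactor coprime to 3185/65 = 49.
Checking s = 28, 29, … the first with gcd(s, 49) = 1 is s = 29, giving 1885.

1885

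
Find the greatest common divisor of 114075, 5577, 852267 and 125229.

gcd(114075, 5577): 114075 = 20·5577 + 2535; 5577 = 2·2535 + 507; 2535 = 5·507 + 0 → 507
gcd(507, 852267): 852267 = 1681·507 + 0 → 507
gcd(507, 125229): 125229 = 247·507 + 0 → 507

507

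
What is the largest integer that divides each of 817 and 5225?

Euclid: 5225 = 6·817 + 323; 817 = 2·323 + 171; 323 = 1·171 + 152; 171 = 1·152 + 19; 152 = 8·19 + 0. Last nonzero remainder: 19.

19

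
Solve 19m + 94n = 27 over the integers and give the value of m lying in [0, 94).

41

Reduce mod 94: 19m ≡ 27 (mod 94). With g = gcd(19, 94) = 1 dividing 27, divide through: 19m ≡ 27 (mod 94).
Since gcd(19, 94) = 1, m ≡ 27·(19)⁻¹ ≡ 41 (mod 94). Smallest non-negative: 41.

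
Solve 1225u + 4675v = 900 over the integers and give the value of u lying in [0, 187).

Reduce mod 4675: 1225u ≡ 900 (mod 4675). With g = gcd(1225, 4675) = 25 dividing 900, divide through: 49u ≡ 36 (mod 187).
Since gcd(49, 187) = 1, u ≡ 36·(49)⁻¹ ≡ 16 (mod 187). Smallest non-negative: 16.

16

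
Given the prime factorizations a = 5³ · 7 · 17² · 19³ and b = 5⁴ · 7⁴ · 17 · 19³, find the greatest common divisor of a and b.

min exponent per shared prime: 5³ · 7 · 17 · 19³ = 102027625

102027625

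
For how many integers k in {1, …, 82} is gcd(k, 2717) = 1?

2717 = 11·13·19. Inclusion–exclusion on these primes:
82 − ⌊82/11⌋ − ⌊82/13⌋ − ⌊82/19⌋ + ⌊82/143⌋ + ⌊82/209⌋ + ⌊82/247⌋ − ⌊82/2717⌋ = 65

65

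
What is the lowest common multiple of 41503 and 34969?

11994367

41503 = 7³ · 11²; 34969 = 11² · 17²
max exponents: 7³ · 11² · 17² = 11994367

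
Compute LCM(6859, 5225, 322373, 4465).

88652575

lcm(6859, 5225) = 6859·5225/gcd = 35838275/19 = 1886225
lcm(1886225, 322373) = 1886225·322373/gcd = 608068011925/6859 = 88652575
lcm(88652575, 4465) = 88652575·4465/gcd = 395833747375/4465 = 88652575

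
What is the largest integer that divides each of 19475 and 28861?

19

Euclid: 28861 = 1·19475 + 9386; 19475 = 2·9386 + 703; 9386 = 13·703 + 247; 703 = 2·247 + 209; 247 = 1·209 + 38; 209 = 5·38 + 19; 38 = 2·19 + 0. Last nonzero remainder: 19.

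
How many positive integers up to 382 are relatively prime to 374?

Prime factors of 374: 2, 11, 17. Count integers ≤ 382 divisible by none of them.
By inclusion–exclusion: 382 − ⌊382/2⌋ − ⌊382/11⌋ − ⌊382/17⌋ + ⌊382/22⌋ + ⌊382/34⌋ + ⌊382/187⌋ − ⌊382/374⌋ = 164.

164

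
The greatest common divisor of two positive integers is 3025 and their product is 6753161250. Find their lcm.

2232450

For any two positive integers, gcd × lcm equals their product. Hence lcm = 6753161250 / 3025 = 2232450.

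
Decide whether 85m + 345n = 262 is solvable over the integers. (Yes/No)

No

By Bézout, 85m + 345n = 262 has integer solutions iff gcd(85, 345) | 262.
Euclid: 345 = 4·85 + 5; 85 = 17·5 + 0. gcd = 5; 262 mod 5 = 2. No.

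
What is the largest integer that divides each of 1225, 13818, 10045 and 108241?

49

gcd(1225, 13818): 13818 = 11·1225 + 343; 1225 = 3·343 + 196; 343 = 1·196 + 147; 196 = 1·147 + 49; 147 = 3·49 + 0 → 49
gcd(49, 10045): 10045 = 205·49 + 0 → 49
gcd(49, 108241): 108241 = 2209·49 + 0 → 49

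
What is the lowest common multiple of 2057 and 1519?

3124583

gcd first: 2057 = 1·1519 + 538; 1519 = 2·538 + 443; 538 = 1·443 + 95; 443 = 4·95 + 63; 95 = 1·63 + 32; 63 = 1·32 + 31; 32 = 1·31 + 1; 31 = 31·1 + 0 → gcd = 1
lcm = 2057·1519/gcd = 3124583/1 = 3124583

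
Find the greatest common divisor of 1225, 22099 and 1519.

49

gcd(1225, 22099): 22099 = 18·1225 + 49; 1225 = 25·49 + 0 → 49
gcd(49, 1519): 1519 = 31·49 + 0 → 49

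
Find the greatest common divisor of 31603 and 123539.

31603 = 11 · 13² · 17
123539 = 13² · 17 · 43
Common: 13² · 17 = 2873

2873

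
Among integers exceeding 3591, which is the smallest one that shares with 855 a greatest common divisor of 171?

Multiples of 171 above 3591: 171·22, 171·23, … . Need the cofactor coprime to 855/171 = 5.
Checking s = 22, 23, … the first with gcd(s, 5) = 1 is s = 22, giving 3762.

3762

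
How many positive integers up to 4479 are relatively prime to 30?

1194

30 = 2·3·5. Inclusion–exclusion on these primes:
4479 − ⌊4479/2⌋ − ⌊4479/3⌋ − ⌊4479/5⌋ + ⌊4479/6⌋ + ⌊4479/10⌋ + ⌊4479/15⌋ − ⌊4479/30⌋ = 1194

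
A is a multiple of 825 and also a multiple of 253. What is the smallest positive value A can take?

gcd first: 825 = 3·253 + 66; 253 = 3·66 + 55; 66 = 1·55 + 11; 55 = 5·11 + 0 → gcd = 11
lcm = 825·253/gcd = 208725/11 = 18975

18975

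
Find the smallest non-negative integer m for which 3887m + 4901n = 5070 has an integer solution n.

24

Reduce mod 4901: 3887m ≡ 5070 (mod 4901). With g = gcd(3887, 4901) = 169 dividing 5070, divide through: 23m ≡ 30 (mod 29).
Since gcd(23, 29) = 1, m ≡ 30·(23)⁻¹ ≡ 24 (mod 29). Smallest non-negative: 24.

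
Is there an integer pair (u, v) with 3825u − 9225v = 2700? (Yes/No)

gcd(3825, 9225): 9225 = 2·3825 + 1575; 3825 = 2·1575 + 675; 1575 = 2·675 + 225; 675 = 3·225 + 0 → 225
225 divides 2700, so a solution exists.

Yes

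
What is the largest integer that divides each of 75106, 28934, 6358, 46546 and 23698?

gcd(75106, 28934): 75106 = 2·28934 + 17238; 28934 = 1·17238 + 11696; 17238 = 1·11696 + 5542; 11696 = 2·5542 + 612; 5542 = 9·612 + 34; 612 = 18·34 + 0 → 34
gcd(34, 6358): 6358 = 187·34 + 0 → 34
gcd(34, 46546): 46546 = 1369·34 + 0 → 34
gcd(34, 23698): 23698 = 697·34 + 0 → 34

34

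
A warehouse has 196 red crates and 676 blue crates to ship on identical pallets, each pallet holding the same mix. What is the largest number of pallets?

4

Euclid: 676 = 3·196 + 88; 196 = 2·88 + 20; 88 = 4·20 + 8; 20 = 2·8 + 4; 8 = 2·4 + 0. Last nonzero remainder: 4.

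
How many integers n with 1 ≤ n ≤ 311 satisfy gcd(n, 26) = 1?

144

26 = 2·13. Inclusion–exclusion on these primes:
311 − ⌊311/2⌋ − ⌊311/13⌋ + ⌊311/26⌋ = 144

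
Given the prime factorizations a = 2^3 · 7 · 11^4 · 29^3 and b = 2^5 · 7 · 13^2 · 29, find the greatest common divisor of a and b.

min exponent per shared prime: 2^3 · 7 · 29 = 1624

1624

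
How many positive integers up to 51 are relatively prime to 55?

55 = 5·11. Inclusion–exclusion on these primes:
51 − ⌊51/5⌋ − ⌊51/11⌋ + ⌊51/55⌋ = 37

37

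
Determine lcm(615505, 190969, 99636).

615505 = 5 · 11 · 19² · 31; 190969 = 19² · 23²; 99636 = 2² · 3 · 19² · 23
lcm takes max exponent of each prime: 2² · 3 · 5 · 11 · 19² · 23² · 31 = 3907225740

3907225740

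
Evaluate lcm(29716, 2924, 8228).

154612348

lcm(29716, 2924) = 29716·2924/gcd = 86889584/68 = 1277788
lcm(1277788, 8228) = 1277788·8228/gcd = 10513639664/68 = 154612348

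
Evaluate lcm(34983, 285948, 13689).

lcm(34983, 285948) = 34983·285948/gcd = 10003318884/1521 = 6576804
lcm(6576804, 13689) = 6576804·13689/gcd = 90029869956/1521 = 59191236

59191236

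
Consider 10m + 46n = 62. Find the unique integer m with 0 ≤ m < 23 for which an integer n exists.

Euclid: 46 = 4·10 + 6; 10 = 1·6 + 4; 6 = 1·4 + 2; 4 = 2·2 + 0 → gcd = 2; 62 = 2·31.
Back-substitution yields 10·(-9) + 46·(2) = 2, so one solution is m = -9·31 = -279, n = 2·31 = 62.
Solutions in m differ by 46/2 = 23; the one in [0, 23) is -279 mod 23 = 20.

20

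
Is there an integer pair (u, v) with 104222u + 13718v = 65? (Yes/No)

No

gcd(104222, 13718): 104222 = 7·13718 + 8196; 13718 = 1·8196 + 5522; 8196 = 1·5522 + 2674; 5522 = 2·2674 + 174; 2674 = 15·174 + 64; 174 = 2·64 + 46; 64 = 1·46 + 18; 46 = 2·18 + 10; 18 = 1·10 + 8; 10 = 1·8 + 2; 8 = 4·2 + 0 → 2
2 does not divide 65, so a solution does not exist.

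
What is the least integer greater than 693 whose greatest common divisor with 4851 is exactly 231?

Multiples of 231 above 693: 231·4, 231·5, … . Need the cofactor coprime to 4851/231 = 21.
Checking s = 4, 5, … the first with gcd(s, 21) = 1 is s = 4, giving 924.

924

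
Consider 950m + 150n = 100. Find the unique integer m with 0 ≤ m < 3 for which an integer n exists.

Euclid: 950 = 6·150 + 50; 150 = 3·50 + 0 → gcd = 50; 100 = 50·2.
Back-substitution yields 950·(1) + 150·(-6) = 50, so one solution is m = 1·2 = 2, n = -6·2 = -12.
Solutions in m differ by 150/50 = 3; the one in [0, 3) is 2 mod 3 = 2.

2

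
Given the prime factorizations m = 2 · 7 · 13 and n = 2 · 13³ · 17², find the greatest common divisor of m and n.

26

min exponent per shared prime: 2 · 13 = 26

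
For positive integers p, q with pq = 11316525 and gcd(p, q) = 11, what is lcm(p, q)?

gcd·lcm = product, so lcm = 11316525/11 = 1028775.

1028775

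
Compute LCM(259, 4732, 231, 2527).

2085775692

lcm(259, 4732) = 259·4732/gcd = 1225588/7 = 175084
lcm(175084, 231) = 175084·231/gcd = 40444404/7 = 5777772
lcm(5777772, 2527) = 5777772·2527/gcd = 14600429844/7 = 2085775692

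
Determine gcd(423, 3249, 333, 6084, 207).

9

gcd(423, 3249): 3249 = 7·423 + 288; 423 = 1·288 + 135; 288 = 2·135 + 18; 135 = 7·18 + 9; 18 = 2·9 + 0 → 9
gcd(9, 333): 333 = 37·9 + 0 → 9
gcd(9, 6084): 6084 = 676·9 + 0 → 9
gcd(9, 207): 207 = 23·9 + 0 → 9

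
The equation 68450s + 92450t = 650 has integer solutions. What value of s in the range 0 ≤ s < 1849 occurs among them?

gcd(68450, 92450) = 50 (Euclid: 92450 = 1·68450 + 24000; 68450 = 2·24000 + 20450; 24000 = 1·20450 + 3550; 20450 = 5·3550 + 2700; 3550 = 1·2700 + 850; 2700 = 3·850 + 150; 850 = 5·150 + 100; 150 = 1·100 + 50; 100 = 2·50 + 0), and 50 | 650.
Extended Euclid: 68450·(651) + 92450·(-482) = 50. Scale by 13: s₀ = 8463.
General solution s = s₀ + 1849k; reducing mod 1849 gives s = 1067 (and t = -790).

1067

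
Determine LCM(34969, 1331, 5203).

lcm(34969, 1331) = 34969·1331/gcd = 46543739/121 = 384659
lcm(384659, 5203) = 384659·5203/gcd = 2001380777/121 = 16540337

16540337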